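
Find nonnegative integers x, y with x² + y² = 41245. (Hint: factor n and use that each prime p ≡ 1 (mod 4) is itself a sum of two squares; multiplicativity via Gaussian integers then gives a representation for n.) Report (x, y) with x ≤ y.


Step 1: Factor n = 41245 = 5 · 73 · 113.
Step 2: Check the mod-4 condition on each prime factor: 5 ≡ 1 (mod 4), exponent 1; 73 ≡ 1 (mod 4), exponent 1; 113 ≡ 1 (mod 4), exponent 1.
All primes ≡ 3 (mod 4) appear to even exponent (or don't appear), so by the two-squares theorem n IS expressible as a sum of two squares.
Step 3: Build a representation. Here n = 5 · 73 · 113 is a product of primes ≡ 1 (mod 4). Each prime p ≡ 1 (mod 4) is itself a sum of two squares; find a² by testing p − a² for a perfect square:
  5: 5 − 1² = 4 = 2² ⇒ 5 = 1² + 2².
  73: 73 − 1² = 72, 73 − 2² = 69, 73 − 3² = 64 = 8² ⇒ 73 = 3² + 8².
  113: 113 − 1² = 112, 113 − 2² = 109, 113 − 3² = 104, 113 − 4² = 97, 113 − 5² = 88, 113 − 6² = 77, 113 − 7² = 64 = 8² ⇒ 113 = 7² + 8².
  Combine using the Brahmagupta–Fibonacci identity (a² + b²)(c² + d²) = (ac − bd)² + (ad + bc)² = (ac + bd)² + (ad − bc)²:
  5 · 73 = 365: from (1² + 2²)(3² + 8²), take (1·3 − 2·8, 1·8 + 2·3) = (3 − 16, 8 + 6) = (-13, 14); dropping signs (only squares matter) gives (13, 14); check 13² + 14² = 169 + 196 = 365 ✓.
  365 · 113 = 41245: from (13² + 14²)(7² + 8²), take (13·7 − 14·8, 13·8 + 14·7) = (91 − 112, 104 + 98) = (-21, 202); dropping signs (only squares matter) gives (21, 202); check 21² + 202² = 441 + 40804 = 41245 ✓.
Step 4: Order so x ≤ y and verify: 21² + 202² = 441 + 40804 = 41245 = n. ✓

n = 41245 = 21² + 202² (one valid representation with x ≤ y).


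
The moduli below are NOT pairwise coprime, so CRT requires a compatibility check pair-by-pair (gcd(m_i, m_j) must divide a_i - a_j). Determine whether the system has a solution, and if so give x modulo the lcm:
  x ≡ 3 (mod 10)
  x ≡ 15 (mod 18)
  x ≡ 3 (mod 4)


Moduli 10, 18, 4 are not pairwise coprime, so CRT works modulo lcm(m_i) when all pairwise compatibility conditions hold.
Pairwise compatibility: gcd(m_i, m_j) must divide a_i - a_j for every pair.
Merge one congruence at a time:
  Start: x ≡ 3 (mod 10).
  Combine with x ≡ 15 (mod 18): gcd(10, 18) = 2; 15 - 3 = 12, which IS divisible by 2, so compatible.
    Write x = 3 + 10·t and substitute into x ≡ 15 (mod 18): 10·t ≡ 15 − 3 = 12 (mod 18).
    Divide the congruence (and modulus) by g = 2: 5·t ≡ 6 (mod 9).
    The inverse of 5 mod 9 is 2 (since 5·2 = 10 = 1·9 + 1), so t ≡ 2·6 = 12 ≡ 3 (mod 9).
    Then x = 3 + 10·3 = 33, valid modulo lcm(10, 18) = 90: x ≡ 33 (mod 90).
  Combine with x ≡ 3 (mod 4): gcd(90, 4) = 2; 3 - 33 = -30, which IS divisible by 2, so compatible.
    Write x = 33 + 90·t and substitute into x ≡ 3 (mod 4): 90·t ≡ 3 − 33 = -30 (mod 4).
    Divide the congruence (and modulus) by g = 2: 45·t ≡ -15 (mod 2).
    Reduce coefficients mod 2: 1·t ≡ 1 (mod 2).
    So t ≡ 1 (mod 2).
    Then x = 33 + 90·1 = 123, valid modulo lcm(90, 4) = 180: x ≡ 123 (mod 180).
Verify: 123 mod 10 = 3, 123 mod 18 = 15, 123 mod 4 = 3.

x ≡ 123 (mod 180).


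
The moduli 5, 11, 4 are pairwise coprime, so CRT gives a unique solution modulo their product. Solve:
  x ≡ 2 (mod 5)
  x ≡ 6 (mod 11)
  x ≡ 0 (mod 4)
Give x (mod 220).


Moduli 5, 11, 4 are pairwise coprime; by CRT there is a unique solution modulo M = 5 · 11 · 4 = 220.
Solve pairwise, accumulating the modulus:
  Start with x ≡ 2 (mod 5).
  Combine with x ≡ 6 (mod 11): since gcd(5, 11) = 1, we get a unique residue mod 55.
    Write x = 2 + 5·t and substitute into x ≡ 6 (mod 11): 5·t ≡ 6 − 2 = 4 (mod 11).
    The inverse of 5 mod 11 is 9 (since 5·9 = 45 = 4·11 + 1), so t ≡ 9·4 = 36 ≡ 3 (mod 11).
    Then x = 2 + 5·3 = 17, valid modulo lcm(5, 11) = 55: x ≡ 17 (mod 55).
  Combine with x ≡ 0 (mod 4): since gcd(55, 4) = 1, we get a unique residue mod 220.
    Write x = 17 + 55·t and substitute into x ≡ 0 (mod 4): 55·t ≡ 0 − 17 = -17 (mod 4).
    Reduce coefficients mod 4: 3·t ≡ 3 (mod 4).
    The inverse of 3 mod 4 is 3 (since 3·3 = 9 = 2·4 + 1), so t ≡ 3·3 = 9 ≡ 1 (mod 4).
    Then x = 17 + 55·1 = 72, valid modulo lcm(55, 4) = 220: x ≡ 72 (mod 220).
Verify: 72 mod 5 = 2 ✓, 72 mod 11 = 6 ✓, 72 mod 4 = 0 ✓.

x ≡ 72 (mod 220).


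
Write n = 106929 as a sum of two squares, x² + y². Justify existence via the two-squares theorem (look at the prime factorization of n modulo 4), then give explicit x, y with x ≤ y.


Step 1: Factor n = 106929 = 3^2 · 109^2.
Step 2: Check the mod-4 condition on each prime factor: 3 ≡ 3 (mod 4), exponent 2 (must be even); 109 ≡ 1 (mod 4), exponent 2.
All primes ≡ 3 (mod 4) appear to even exponent (or don't appear), so by the two-squares theorem n IS expressible as a sum of two squares.
Step 3: Build a representation. Group n = k² · m with k = 3 and m = 109 · 109 = 11881 (a product of primes ≡ 1 (mod 4)); a representation of m scales to one of n via (k·x)² + (k·y)² = k²(x² + y²). Each prime p ≡ 1 (mod 4) is itself a sum of two squares; find a² by testing p − a² for a perfect square:
  109: 109 − 1² = 108, 109 − 2² = 105, 109 − 3² = 100 = 10² ⇒ 109 = 3² + 10².
  Combine using the Brahmagupta–Fibonacci identity (a² + b²)(c² + d²) = (ac − bd)² + (ad + bc)² = (ac + bd)² + (ad − bc)²:
  109 · 109 = 11881: from (3² + 10²)(3² + 10²), take (3·3 − 10·10, 3·10 + 10·3) = (9 − 100, 30 + 30) = (-91, 60); dropping signs (only squares matter) gives (91, 60); check 91² + 60² = 8281 + 3600 = 11881 ✓.
  Scale by k = 3: (3·91, 3·60) = (273, 180).
Step 4: Order so x ≤ y and verify: 180² + 273² = 32400 + 74529 = 106929 = n. ✓

n = 106929 = 180² + 273² (one valid representation with x ≤ y).


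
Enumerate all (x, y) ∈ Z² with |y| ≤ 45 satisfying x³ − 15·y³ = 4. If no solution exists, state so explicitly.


The equation is x³ - 15y³ = 4. For fixed y, x³ = 15·y³ + 4, so a solution requires the RHS to be a perfect cube.
Strategy: iterate y from -45 to 45, compute RHS = 15·y³ + 4, and check whether it is a (positive or negative) perfect cube.
Check small values of y:
  y = 0: RHS = 4 is not a perfect cube.
  y = 1: RHS = 19 is not a perfect cube.
  y = -1: RHS = -11 is not a perfect cube.
  y = 2: RHS = 124 is not a perfect cube.
  y = -2: RHS = -116 is not a perfect cube.
  y = 3: RHS = 409 is not a perfect cube.
  y = -3: RHS = -401 is not a perfect cube.
Continuing the search up to |y| = 45 finds no solutions either.
No (x, y) in the scanned range satisfies the equation.

No integer solutions with |y| ≤ 45.


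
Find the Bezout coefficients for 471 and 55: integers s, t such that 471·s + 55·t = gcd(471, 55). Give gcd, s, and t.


Euclidean algorithm on (471, 55) — divide until remainder is 0:
  471 = 8 · 55 + 31
  55 = 1 · 31 + 24
  31 = 1 · 24 + 7
  24 = 3 · 7 + 3
  7 = 2 · 3 + 1
  3 = 3 · 1 + 0
gcd(471, 55) = 1.
Track Bezout coefficients alongside the remainders: start with r₀ = 471 = a·1 + b·0 (s = 1, t = 0) and r₁ = 55 = a·0 + b·1 (s = 0, t = 1); each new remainder r_{k+1} = r_{k-1} − q_k·r_k inherits s_{k+1} = s_{k-1} − q_k·s_k, t_{k+1} = t_{k-1} − q_k·t_k, so r_k = a·s_k + b·t_k at every step:
  q = 8: r = 31, s = 1 − 8·0 = 1, t = 0 − 8·1 = -8  (check: 471·1 + 55·(-8) = 31)
  q = 1: r = 24, s = 0 − 1·1 = -1, t = 1 − 1·(-8) = 9  (check: 471·(-1) + 55·9 = 24)
  q = 1: r = 7, s = 1 − 1·(-1) = 2, t = -8 − 1·9 = -17  (check: 471·2 + 55·(-17) = 7)
  q = 3: r = 3, s = -1 − 3·2 = -7, t = 9 − 3·(-17) = 60  (check: 471·(-7) + 55·60 = 3)
  q = 2: r = 1, s = 2 − 2·(-7) = 16, t = -17 − 2·60 = -137  (check: 471·16 + 55·(-137) = 1)
The row with r = 1 (the gcd) gives the Bezout coefficients s = 16, t = -137.
Result: 471 · (16) + 55 · (-137) = 1.

gcd(471, 55) = 1; s = 16, t = -137 (check: 471·16 + 55·(-137) = 1).


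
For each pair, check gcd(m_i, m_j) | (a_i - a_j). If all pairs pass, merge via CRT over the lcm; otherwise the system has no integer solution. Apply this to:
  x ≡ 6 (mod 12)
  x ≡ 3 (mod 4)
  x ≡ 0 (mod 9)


Moduli 12, 4, 9 are not pairwise coprime, so CRT works modulo lcm(m_i) when all pairwise compatibility conditions hold.
Pairwise compatibility: gcd(m_i, m_j) must divide a_i - a_j for every pair.
Merge one congruence at a time:
  Start: x ≡ 6 (mod 12).
  Combine with x ≡ 3 (mod 4): gcd(12, 4) = 4, and 3 - 6 = -3 is NOT divisible by 4.
    ⇒ system is inconsistent (no integer solution).

No solution (the system is inconsistent).


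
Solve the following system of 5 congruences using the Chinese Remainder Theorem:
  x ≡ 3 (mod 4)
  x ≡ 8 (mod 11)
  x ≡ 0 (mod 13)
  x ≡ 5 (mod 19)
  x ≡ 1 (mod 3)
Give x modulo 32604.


Product of moduli M = 4 · 11 · 13 · 19 · 3 = 32604.
Merge one congruence at a time:
  Start: x ≡ 3 (mod 4).
  Combine with x ≡ 8 (mod 11); new modulus lcm = 44.
    Write x = 3 + 4·t and substitute into x ≡ 8 (mod 11): 4·t ≡ 8 − 3 = 5 (mod 11).
    The inverse of 4 mod 11 is 3 (since 4·3 = 12 = 1·11 + 1), so t ≡ 3·5 = 15 ≡ 4 (mod 11).
    Then x = 3 + 4·4 = 19, valid modulo lcm(4, 11) = 44: x ≡ 19 (mod 44).
  Combine with x ≡ 0 (mod 13); new modulus lcm = 572.
    Write x = 19 + 44·t and substitute into x ≡ 0 (mod 13): 44·t ≡ 0 − 19 = -19 (mod 13).
    Reduce coefficients mod 13: 5·t ≡ 7 (mod 13).
    The inverse of 5 mod 13 is 8 (since 5·8 = 40 = 3·13 + 1), so t ≡ 8·7 = 56 ≡ 4 (mod 13).
    Then x = 19 + 44·4 = 195, valid modulo lcm(44, 13) = 572: x ≡ 195 (mod 572).
  Combine with x ≡ 5 (mod 19); new modulus lcm = 10868.
    Write x = 195 + 572·t and substitute into x ≡ 5 (mod 19): 572·t ≡ 5 − 195 = -190 (mod 19).
    Reduce coefficients mod 19: 2·t ≡ 0 (mod 19).
    The inverse of 2 mod 19 is 10 (since 2·10 = 20 = 1·19 + 1), so t ≡ 10·0 = 0 ≡ 0 (mod 19).
    Then x = 195 + 572·0 = 195, valid modulo lcm(572, 19) = 10868: x ≡ 195 (mod 10868).
  Combine with x ≡ 1 (mod 3); new modulus lcm = 32604.
    Write x = 195 + 10868·t and substitute into x ≡ 1 (mod 3): 10868·t ≡ 1 − 195 = -194 (mod 3).
    Reduce coefficients mod 3: 2·t ≡ 1 (mod 3).
    The inverse of 2 mod 3 is 2 (since 2·2 = 4 = 1·3 + 1), so t ≡ 2·1 = 2 ≡ 2 (mod 3).
    Then x = 195 + 10868·2 = 21931, valid modulo lcm(10868, 3) = 32604: x ≡ 21931 (mod 32604).
Verify against each original: 21931 mod 4 = 3, 21931 mod 11 = 8, 21931 mod 13 = 0, 21931 mod 19 = 5, 21931 mod 3 = 1.

x ≡ 21931 (mod 32604).


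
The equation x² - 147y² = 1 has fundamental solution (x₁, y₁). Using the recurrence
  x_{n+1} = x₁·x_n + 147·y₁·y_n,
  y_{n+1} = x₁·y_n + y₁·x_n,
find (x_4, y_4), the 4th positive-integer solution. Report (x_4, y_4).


Step 1: Find the fundamental solution (x₁, y₁) of x² - 147y² = 1.
  Expand √147 as a continued fraction. a₀ = ⌊√147⌋ = 12; iterate m_{k+1} = d_k·a_k − m_k, d_{k+1} = (147 − m_{k+1}²)/d_k, a_{k+1} = ⌊(a₀ + m_{k+1})/d_{k+1}⌋ (starting m₀ = 0, d₀ = 1), with convergents p_k = a_k·p_{k-1} + p_{k-2}, q_k = a_k·q_{k-1} + q_{k-2} (p₋₁ = 1, q₋₁ = 0):
  k = 0: a₀ = 12; p₀/q₀ = 12/1; p₀² − 147·q₀² = 144 − 147 = -3.
  k = 1: m = 12, d = 3, a = ⌊(12 + 12)/3⌋ = 8; p/q = (8·12 + 1)/(8·1 + 0) = 97/8; p² − 147·q² = 9409 − 9408 = 1.
  The first convergent with p² − 147·q² = 1 gives the fundamental solution (x₁, y₁) = (97, 8).
Step 2: Apply the recurrence (x_{n+1}, y_{n+1}) = (x₁x_n + 147y₁y_n, x₁y_n + y₁x_n) repeatedly.
  From (x_1, y_1) = (97, 8): x_2 = 97·97 + 147·8·8 = 18817; y_2 = 97·8 + 8·97 = 1552.
  From (x_2, y_2) = (18817, 1552): x_3 = 97·18817 + 147·8·1552 = 3650401; y_3 = 97·1552 + 8·18817 = 301080.
  From (x_3, y_3) = (3650401, 301080): x_4 = 97·3650401 + 147·8·301080 = 708158977; y_4 = 97·301080 + 8·3650401 = 58407968.
Step 3: Verify x_4² - 147·y_4² = 501489136705686529 - 501489136705686528 = 1 (should be 1). ✓

(x_1, y_1) = (97, 8); (x_4, y_4) = (708158977, 58407968).


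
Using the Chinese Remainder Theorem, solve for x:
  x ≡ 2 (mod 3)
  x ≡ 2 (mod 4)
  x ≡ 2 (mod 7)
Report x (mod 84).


Moduli 3, 4, 7 are pairwise coprime; by CRT there is a unique solution modulo M = 3 · 4 · 7 = 84.
Solve pairwise, accumulating the modulus:
  Start with x ≡ 2 (mod 3).
  Combine with x ≡ 2 (mod 4): since gcd(3, 4) = 1, we get a unique residue mod 12.
    Write x = 2 + 3·t and substitute into x ≡ 2 (mod 4): 3·t ≡ 2 − 2 = 0 (mod 4).
    The inverse of 3 mod 4 is 3 (since 3·3 = 9 = 2·4 + 1), so t ≡ 3·0 = 0 ≡ 0 (mod 4).
    Then x = 2 + 3·0 = 2, valid modulo lcm(3, 4) = 12: x ≡ 2 (mod 12).
  Combine with x ≡ 2 (mod 7): since gcd(12, 7) = 1, we get a unique residue mod 84.
    Write x = 2 + 12·t and substitute into x ≡ 2 (mod 7): 12·t ≡ 2 − 2 = 0 (mod 7).
    Reduce coefficients mod 7: 5·t ≡ 0 (mod 7).
    The inverse of 5 mod 7 is 3 (since 5·3 = 15 = 2·7 + 1), so t ≡ 3·0 = 0 ≡ 0 (mod 7).
    Then x = 2 + 12·0 = 2, valid modulo lcm(12, 7) = 84: x ≡ 2 (mod 84).
Verify: 2 mod 3 = 2 ✓, 2 mod 4 = 2 ✓, 2 mod 7 = 2 ✓.

x ≡ 2 (mod 84).


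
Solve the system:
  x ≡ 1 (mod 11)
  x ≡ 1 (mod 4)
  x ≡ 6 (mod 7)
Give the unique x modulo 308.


Moduli 11, 4, 7 are pairwise coprime; by CRT there is a unique solution modulo M = 11 · 4 · 7 = 308.
Solve pairwise, accumulating the modulus:
  Start with x ≡ 1 (mod 11).
  Combine with x ≡ 1 (mod 4): since gcd(11, 4) = 1, we get a unique residue mod 44.
    Write x = 1 + 11·t and substitute into x ≡ 1 (mod 4): 11·t ≡ 1 − 1 = 0 (mod 4).
    Reduce coefficients mod 4: 3·t ≡ 0 (mod 4).
    The inverse of 3 mod 4 is 3 (since 3·3 = 9 = 2·4 + 1), so t ≡ 3·0 = 0 ≡ 0 (mod 4).
    Then x = 1 + 11·0 = 1, valid modulo lcm(11, 4) = 44: x ≡ 1 (mod 44).
  Combine with x ≡ 6 (mod 7): since gcd(44, 7) = 1, we get a unique residue mod 308.
    Write x = 1 + 44·t and substitute into x ≡ 6 (mod 7): 44·t ≡ 6 − 1 = 5 (mod 7).
    Reduce coefficients mod 7: 2·t ≡ 5 (mod 7).
    The inverse of 2 mod 7 is 4 (since 2·4 = 8 = 1·7 + 1), so t ≡ 4·5 = 20 ≡ 6 (mod 7).
    Then x = 1 + 44·6 = 265, valid modulo lcm(44, 7) = 308: x ≡ 265 (mod 308).
Verify: 265 mod 11 = 1 ✓, 265 mod 4 = 1 ✓, 265 mod 7 = 6 ✓.

x ≡ 265 (mod 308).


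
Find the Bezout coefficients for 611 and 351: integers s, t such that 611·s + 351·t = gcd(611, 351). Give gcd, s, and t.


Euclidean algorithm on (611, 351) — divide until remainder is 0:
  611 = 1 · 351 + 260
  351 = 1 · 260 + 91
  260 = 2 · 91 + 78
  91 = 1 · 78 + 13
  78 = 6 · 13 + 0
gcd(611, 351) = 13.
Track Bezout coefficients alongside the remainders: start with r₀ = 611 = a·1 + b·0 (s = 1, t = 0) and r₁ = 351 = a·0 + b·1 (s = 0, t = 1); each new remainder r_{k+1} = r_{k-1} − q_k·r_k inherits s_{k+1} = s_{k-1} − q_k·s_k, t_{k+1} = t_{k-1} − q_k·t_k, so r_k = a·s_k + b·t_k at every step:
  q = 1: r = 260, s = 1 − 1·0 = 1, t = 0 − 1·1 = -1  (check: 611·1 + 351·(-1) = 260)
  q = 1: r = 91, s = 0 − 1·1 = -1, t = 1 − 1·(-1) = 2  (check: 611·(-1) + 351·2 = 91)
  q = 2: r = 78, s = 1 − 2·(-1) = 3, t = -1 − 2·2 = -5  (check: 611·3 + 351·(-5) = 78)
  q = 1: r = 13, s = -1 − 1·3 = -4, t = 2 − 1·(-5) = 7  (check: 611·(-4) + 351·7 = 13)
The row with r = 13 (the gcd) gives the Bezout coefficients s = -4, t = 7.
Result: 611 · (-4) + 351 · (7) = 13.

gcd(611, 351) = 13; s = -4, t = 7 (check: 611·(-4) + 351·7 = 13).


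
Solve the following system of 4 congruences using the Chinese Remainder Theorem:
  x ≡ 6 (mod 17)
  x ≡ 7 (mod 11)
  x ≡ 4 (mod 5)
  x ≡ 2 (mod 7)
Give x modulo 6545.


Product of moduli M = 17 · 11 · 5 · 7 = 6545.
Merge one congruence at a time:
  Start: x ≡ 6 (mod 17).
  Combine with x ≡ 7 (mod 11); new modulus lcm = 187.
    Write x = 6 + 17·t and substitute into x ≡ 7 (mod 11): 17·t ≡ 7 − 6 = 1 (mod 11).
    Reduce coefficients mod 11: 6·t ≡ 1 (mod 11).
    The inverse of 6 mod 11 is 2 (since 6·2 = 12 = 1·11 + 1), so t ≡ 2·1 = 2 ≡ 2 (mod 11).
    Then x = 6 + 17·2 = 40, valid modulo lcm(17, 11) = 187: x ≡ 40 (mod 187).
  Combine with x ≡ 4 (mod 5); new modulus lcm = 935.
    Write x = 40 + 187·t and substitute into x ≡ 4 (mod 5): 187·t ≡ 4 − 40 = -36 (mod 5).
    Reduce coefficients mod 5: 2·t ≡ 4 (mod 5).
    The inverse of 2 mod 5 is 3 (since 2·3 = 6 = 1·5 + 1), so t ≡ 3·4 = 12 ≡ 2 (mod 5).
    Then x = 40 + 187·2 = 414, valid modulo lcm(187, 5) = 935: x ≡ 414 (mod 935).
  Combine with x ≡ 2 (mod 7); new modulus lcm = 6545.
    Write x = 414 + 935·t and substitute into x ≡ 2 (mod 7): 935·t ≡ 2 − 414 = -412 (mod 7).
    Reduce coefficients mod 7: 4·t ≡ 1 (mod 7).
    The inverse of 4 mod 7 is 2 (since 4·2 = 8 = 1·7 + 1), so t ≡ 2·1 = 2 ≡ 2 (mod 7).
    Then x = 414 + 935·2 = 2284, valid modulo lcm(935, 7) = 6545: x ≡ 2284 (mod 6545).
Verify against each original: 2284 mod 17 = 6, 2284 mod 11 = 7, 2284 mod 5 = 4, 2284 mod 7 = 2.

x ≡ 2284 (mod 6545).


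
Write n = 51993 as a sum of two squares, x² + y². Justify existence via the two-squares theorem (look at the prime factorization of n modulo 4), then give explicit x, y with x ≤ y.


Step 1: Factor n = 51993 = 3^2 · 53 · 109.
Step 2: Check the mod-4 condition on each prime factor: 3 ≡ 3 (mod 4), exponent 2 (must be even); 53 ≡ 1 (mod 4), exponent 1; 109 ≡ 1 (mod 4), exponent 1.
All primes ≡ 3 (mod 4) appear to even exponent (or don't appear), so by the two-squares theorem n IS expressible as a sum of two squares.
Step 3: Build a representation. Group n = k² · m with k = 3 and m = 53 · 109 = 5777 (a product of primes ≡ 1 (mod 4)); a representation of m scales to one of n via (k·x)² + (k·y)² = k²(x² + y²). Each prime p ≡ 1 (mod 4) is itself a sum of two squares; find a² by testing p − a² for a perfect square:
  53: 53 − 1² = 52, 53 − 2² = 49 = 7² ⇒ 53 = 2² + 7².
  109: 109 − 1² = 108, 109 − 2² = 105, 109 − 3² = 100 = 10² ⇒ 109 = 3² + 10².
  Combine using the Brahmagupta–Fibonacci identity (a² + b²)(c² + d²) = (ac − bd)² + (ad + bc)² = (ac + bd)² + (ad − bc)²:
  53 · 109 = 5777: from (2² + 7²)(3² + 10²), take (2·3 − 7·10, 2·10 + 7·3) = (6 − 70, 20 + 21) = (-64, 41); dropping signs (only squares matter) gives (64, 41); check 64² + 41² = 4096 + 1681 = 5777 ✓.
  Scale by k = 3: (3·64, 3·41) = (192, 123).
Step 4: Order so x ≤ y and verify: 123² + 192² = 15129 + 36864 = 51993 = n. ✓

n = 51993 = 123² + 192² (one valid representation with x ≤ y).


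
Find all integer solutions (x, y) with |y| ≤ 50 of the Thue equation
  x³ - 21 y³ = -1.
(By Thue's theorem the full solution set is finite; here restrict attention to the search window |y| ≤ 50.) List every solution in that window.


The equation is x³ - 21y³ = -1. For fixed y, x³ = 21·y³ − 1, so a solution requires the RHS to be a perfect cube.
Strategy: iterate y from -50 to 50, compute RHS = 21·y³ − 1, and check whether it is a (positive or negative) perfect cube.
Check small values of y:
  y = 0: RHS = -1 = (-1)³ ⇒ x = -1 works.
  y = 1: RHS = 20 is not a perfect cube.
  y = -1: RHS = -22 is not a perfect cube.
  y = 2: RHS = 167 is not a perfect cube.
  y = -2: RHS = -169 is not a perfect cube.
  y = 3: RHS = 566 is not a perfect cube.
  y = -3: RHS = -568 is not a perfect cube.
Continuing the search up to |y| = 50 finds no further solutions beyond those listed.
Collected solutions: (-1, 0).

Solutions (with |y| ≤ 50): (-1, 0).


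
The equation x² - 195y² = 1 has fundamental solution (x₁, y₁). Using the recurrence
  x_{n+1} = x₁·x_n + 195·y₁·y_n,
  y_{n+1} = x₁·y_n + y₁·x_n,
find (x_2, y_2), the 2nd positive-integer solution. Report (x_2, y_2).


Step 1: Find the fundamental solution (x₁, y₁) of x² - 195y² = 1.
  Expand √195 as a continued fraction. a₀ = ⌊√195⌋ = 13; iterate m_{k+1} = d_k·a_k − m_k, d_{k+1} = (195 − m_{k+1}²)/d_k, a_{k+1} = ⌊(a₀ + m_{k+1})/d_{k+1}⌋ (starting m₀ = 0, d₀ = 1), with convergents p_k = a_k·p_{k-1} + p_{k-2}, q_k = a_k·q_{k-1} + q_{k-2} (p₋₁ = 1, q₋₁ = 0):
  k = 0: a₀ = 13; p₀/q₀ = 13/1; p₀² − 195·q₀² = 169 − 195 = -26.
  k = 1: m = 13, d = 26, a = ⌊(13 + 13)/26⌋ = 1; p/q = (1·13 + 1)/(1·1 + 0) = 14/1; p² − 195·q² = 196 − 195 = 1.
  The first convergent with p² − 195·q² = 1 gives the fundamental solution (x₁, y₁) = (14, 1).
Step 2: Apply the recurrence (x_{n+1}, y_{n+1}) = (x₁x_n + 195y₁y_n, x₁y_n + y₁x_n) repeatedly.
  From (x_1, y_1) = (14, 1): x_2 = 14·14 + 195·1·1 = 391; y_2 = 14·1 + 1·14 = 28.
Step 3: Verify x_2² - 195·y_2² = 152881 - 152880 = 1 (should be 1). ✓

(x_1, y_1) = (14, 1); (x_2, y_2) = (391, 28).


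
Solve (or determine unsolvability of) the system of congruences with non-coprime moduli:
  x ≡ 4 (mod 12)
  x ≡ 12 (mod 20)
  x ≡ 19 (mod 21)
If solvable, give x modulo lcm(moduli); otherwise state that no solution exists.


Moduli 12, 20, 21 are not pairwise coprime, so CRT works modulo lcm(m_i) when all pairwise compatibility conditions hold.
Pairwise compatibility: gcd(m_i, m_j) must divide a_i - a_j for every pair.
Merge one congruence at a time:
  Start: x ≡ 4 (mod 12).
  Combine with x ≡ 12 (mod 20): gcd(12, 20) = 4; 12 - 4 = 8, which IS divisible by 4, so compatible.
    Write x = 4 + 12·t and substitute into x ≡ 12 (mod 20): 12·t ≡ 12 − 4 = 8 (mod 20).
    Divide the congruence (and modulus) by g = 4: 3·t ≡ 2 (mod 5).
    The inverse of 3 mod 5 is 2 (since 3·2 = 6 = 1·5 + 1), so t ≡ 2·2 = 4 ≡ 4 (mod 5).
    Then x = 4 + 12·4 = 52, valid modulo lcm(12, 20) = 60: x ≡ 52 (mod 60).
  Combine with x ≡ 19 (mod 21): gcd(60, 21) = 3; 19 - 52 = -33, which IS divisible by 3, so compatible.
    Write x = 52 + 60·t and substitute into x ≡ 19 (mod 21): 60·t ≡ 19 − 52 = -33 (mod 21).
    Divide the congruence (and modulus) by g = 3: 20·t ≡ -11 (mod 7).
    Reduce coefficients mod 7: 6·t ≡ 3 (mod 7).
    The inverse of 6 mod 7 is 6 (since 6·6 = 36 = 5·7 + 1), so t ≡ 6·3 = 18 ≡ 4 (mod 7).
    Then x = 52 + 60·4 = 292, valid modulo lcm(60, 21) = 420: x ≡ 292 (mod 420).
Verify: 292 mod 12 = 4, 292 mod 20 = 12, 292 mod 21 = 19.

x ≡ 292 (mod 420).


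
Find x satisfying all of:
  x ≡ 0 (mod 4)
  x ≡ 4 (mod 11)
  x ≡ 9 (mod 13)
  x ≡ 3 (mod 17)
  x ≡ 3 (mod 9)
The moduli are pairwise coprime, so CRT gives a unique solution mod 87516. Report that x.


Product of moduli M = 4 · 11 · 13 · 17 · 9 = 87516.
Merge one congruence at a time:
  Start: x ≡ 0 (mod 4).
  Combine with x ≡ 4 (mod 11); new modulus lcm = 44.
    Write x = 0 + 4·t and substitute into x ≡ 4 (mod 11): 4·t ≡ 4 − 0 = 4 (mod 11).
    The inverse of 4 mod 11 is 3 (since 4·3 = 12 = 1·11 + 1), so t ≡ 3·4 = 12 ≡ 1 (mod 11).
    Then x = 0 + 4·1 = 4, valid modulo lcm(4, 11) = 44: x ≡ 4 (mod 44).
  Combine with x ≡ 9 (mod 13); new modulus lcm = 572.
    Write x = 4 + 44·t and substitute into x ≡ 9 (mod 13): 44·t ≡ 9 − 4 = 5 (mod 13).
    Reduce coefficients mod 13: 5·t ≡ 5 (mod 13).
    The inverse of 5 mod 13 is 8 (since 5·8 = 40 = 3·13 + 1), so t ≡ 8·5 = 40 ≡ 1 (mod 13).
    Then x = 4 + 44·1 = 48, valid modulo lcm(44, 13) = 572: x ≡ 48 (mod 572).
  Combine with x ≡ 3 (mod 17); new modulus lcm = 9724.
    Write x = 48 + 572·t and substitute into x ≡ 3 (mod 17): 572·t ≡ 3 − 48 = -45 (mod 17).
    Reduce coefficients mod 17: 11·t ≡ 6 (mod 17).
    The inverse of 11 mod 17 is 14 (since 11·14 = 154 = 9·17 + 1), so t ≡ 14·6 = 84 ≡ 16 (mod 17).
    Then x = 48 + 572·16 = 9200, valid modulo lcm(572, 17) = 9724: x ≡ 9200 (mod 9724).
  Combine with x ≡ 3 (mod 9); new modulus lcm = 87516.
    Write x = 9200 + 9724·t and substitute into x ≡ 3 (mod 9): 9724·t ≡ 3 − 9200 = -9197 (mod 9).
    Reduce coefficients mod 9: 4·t ≡ 1 (mod 9).
    The inverse of 4 mod 9 is 7 (since 4·7 = 28 = 3·9 + 1), so t ≡ 7·1 = 7 ≡ 7 (mod 9).
    Then x = 9200 + 9724·7 = 77268, valid modulo lcm(9724, 9) = 87516: x ≡ 77268 (mod 87516).
Verify against each original: 77268 mod 4 = 0, 77268 mod 11 = 4, 77268 mod 13 = 9, 77268 mod 17 = 3, 77268 mod 9 = 3.

x ≡ 77268 (mod 87516).


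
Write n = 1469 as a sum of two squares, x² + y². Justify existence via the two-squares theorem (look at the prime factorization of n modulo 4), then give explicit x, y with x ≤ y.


Step 1: Factor n = 1469 = 13 · 113.
Step 2: Check the mod-4 condition on each prime factor: 13 ≡ 1 (mod 4), exponent 1; 113 ≡ 1 (mod 4), exponent 1.
All primes ≡ 3 (mod 4) appear to even exponent (or don't appear), so by the two-squares theorem n IS expressible as a sum of two squares.
Step 3: Build a representation. Here n = 13 · 113 is a product of primes ≡ 1 (mod 4). Each prime p ≡ 1 (mod 4) is itself a sum of two squares; find a² by testing p − a² for a perfect square:
  13: 13 − 1² = 12, 13 − 2² = 9 = 3² ⇒ 13 = 2² + 3².
  113: 113 − 1² = 112, 113 − 2² = 109, 113 − 3² = 104, 113 − 4² = 97, 113 − 5² = 88, 113 − 6² = 77, 113 − 7² = 64 = 8² ⇒ 113 = 7² + 8².
  Combine using the Brahmagupta–Fibonacci identity (a² + b²)(c² + d²) = (ac − bd)² + (ad + bc)² = (ac + bd)² + (ad − bc)²:
  13 · 113 = 1469: from (2² + 3²)(7² + 8²), take (2·7 − 3·8, 2·8 + 3·7) = (14 − 24, 16 + 21) = (-10, 37); dropping signs (only squares matter) gives (10, 37); check 10² + 37² = 100 + 1369 = 1469 ✓.
Step 4: Order so x ≤ y and verify: 10² + 37² = 100 + 1369 = 1469 = n. ✓

n = 1469 = 10² + 37² (one valid representation with x ≤ y).


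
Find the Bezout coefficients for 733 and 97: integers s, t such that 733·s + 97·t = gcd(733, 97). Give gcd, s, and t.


Euclidean algorithm on (733, 97) — divide until remainder is 0:
  733 = 7 · 97 + 54
  97 = 1 · 54 + 43
  54 = 1 · 43 + 11
  43 = 3 · 11 + 10
  11 = 1 · 10 + 1
  10 = 10 · 1 + 0
gcd(733, 97) = 1.
Track Bezout coefficients alongside the remainders: start with r₀ = 733 = a·1 + b·0 (s = 1, t = 0) and r₁ = 97 = a·0 + b·1 (s = 0, t = 1); each new remainder r_{k+1} = r_{k-1} − q_k·r_k inherits s_{k+1} = s_{k-1} − q_k·s_k, t_{k+1} = t_{k-1} − q_k·t_k, so r_k = a·s_k + b·t_k at every step:
  q = 7: r = 54, s = 1 − 7·0 = 1, t = 0 − 7·1 = -7  (check: 733·1 + 97·(-7) = 54)
  q = 1: r = 43, s = 0 − 1·1 = -1, t = 1 − 1·(-7) = 8  (check: 733·(-1) + 97·8 = 43)
  q = 1: r = 11, s = 1 − 1·(-1) = 2, t = -7 − 1·8 = -15  (check: 733·2 + 97·(-15) = 11)
  q = 3: r = 10, s = -1 − 3·2 = -7, t = 8 − 3·(-15) = 53  (check: 733·(-7) + 97·53 = 10)
  q = 1: r = 1, s = 2 − 1·(-7) = 9, t = -15 − 1·53 = -68  (check: 733·9 + 97·(-68) = 1)
The row with r = 1 (the gcd) gives the Bezout coefficients s = 9, t = -68.
Result: 733 · (9) + 97 · (-68) = 1.

gcd(733, 97) = 1; s = 9, t = -68 (check: 733·9 + 97·(-68) = 1).


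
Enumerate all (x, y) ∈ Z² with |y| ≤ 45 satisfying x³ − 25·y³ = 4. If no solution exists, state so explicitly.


The equation is x³ - 25y³ = 4. For fixed y, x³ = 25·y³ + 4, so a solution requires the RHS to be a perfect cube.
Strategy: iterate y from -45 to 45, compute RHS = 25·y³ + 4, and check whether it is a (positive or negative) perfect cube.
Check small values of y:
  y = 0: RHS = 4 is not a perfect cube.
  y = 1: RHS = 29 is not a perfect cube.
  y = -1: RHS = -21 is not a perfect cube.
  y = 2: RHS = 204 is not a perfect cube.
  y = -2: RHS = -196 is not a perfect cube.
  y = 3: RHS = 679 is not a perfect cube.
  y = -3: RHS = -671 is not a perfect cube.
Continuing the search up to |y| = 45 finds no solutions either.
No (x, y) in the scanned range satisfies the equation.

No integer solutions with |y| ≤ 45.


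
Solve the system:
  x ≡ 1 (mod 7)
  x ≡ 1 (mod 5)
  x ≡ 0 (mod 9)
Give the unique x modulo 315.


Moduli 7, 5, 9 are pairwise coprime; by CRT there is a unique solution modulo M = 7 · 5 · 9 = 315.
Solve pairwise, accumulating the modulus:
  Start with x ≡ 1 (mod 7).
  Combine with x ≡ 1 (mod 5): since gcd(7, 5) = 1, we get a unique residue mod 35.
    Write x = 1 + 7·t and substitute into x ≡ 1 (mod 5): 7·t ≡ 1 − 1 = 0 (mod 5).
    Reduce coefficients mod 5: 2·t ≡ 0 (mod 5).
    The inverse of 2 mod 5 is 3 (since 2·3 = 6 = 1·5 + 1), so t ≡ 3·0 = 0 ≡ 0 (mod 5).
    Then x = 1 + 7·0 = 1, valid modulo lcm(7, 5) = 35: x ≡ 1 (mod 35).
  Combine with x ≡ 0 (mod 9): since gcd(35, 9) = 1, we get a unique residue mod 315.
    Write x = 1 + 35·t and substitute into x ≡ 0 (mod 9): 35·t ≡ 0 − 1 = -1 (mod 9).
    Reduce coefficients mod 9: 8·t ≡ 8 (mod 9).
    The inverse of 8 mod 9 is 8 (since 8·8 = 64 = 7·9 + 1), so t ≡ 8·8 = 64 ≡ 1 (mod 9).
    Then x = 1 + 35·1 = 36, valid modulo lcm(35, 9) = 315: x ≡ 36 (mod 315).
Verify: 36 mod 7 = 1 ✓, 36 mod 5 = 1 ✓, 36 mod 9 = 0 ✓.

x ≡ 36 (mod 315).


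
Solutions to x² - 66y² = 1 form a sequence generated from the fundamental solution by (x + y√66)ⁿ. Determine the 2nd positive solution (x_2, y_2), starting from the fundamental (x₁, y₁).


Step 1: Find the fundamental solution (x₁, y₁) of x² - 66y² = 1.
  Expand √66 as a continued fraction. a₀ = ⌊√66⌋ = 8; iterate m_{k+1} = d_k·a_k − m_k, d_{k+1} = (66 − m_{k+1}²)/d_k, a_{k+1} = ⌊(a₀ + m_{k+1})/d_{k+1}⌋ (starting m₀ = 0, d₀ = 1), with convergents p_k = a_k·p_{k-1} + p_{k-2}, q_k = a_k·q_{k-1} + q_{k-2} (p₋₁ = 1, q₋₁ = 0):
  k = 0: a₀ = 8; p₀/q₀ = 8/1; p₀² − 66·q₀² = 64 − 66 = -2.
  k = 1: m = 8, d = 2, a = ⌊(8 + 8)/2⌋ = 8; p/q = (8·8 + 1)/(8·1 + 0) = 65/8; p² − 66·q² = 4225 − 4224 = 1.
  The first convergent with p² − 66·q² = 1 gives the fundamental solution (x₁, y₁) = (65, 8).
Step 2: Apply the recurrence (x_{n+1}, y_{n+1}) = (x₁x_n + 66y₁y_n, x₁y_n + y₁x_n) repeatedly.
  From (x_1, y_1) = (65, 8): x_2 = 65·65 + 66·8·8 = 8449; y_2 = 65·8 + 8·65 = 1040.
Step 3: Verify x_2² - 66·y_2² = 71385601 - 71385600 = 1 (should be 1). ✓

(x_1, y_1) = (65, 8); (x_2, y_2) = (8449, 1040).


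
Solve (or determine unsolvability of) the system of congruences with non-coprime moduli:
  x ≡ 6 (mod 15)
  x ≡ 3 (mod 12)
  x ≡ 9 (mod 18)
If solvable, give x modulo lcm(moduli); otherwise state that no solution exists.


Moduli 15, 12, 18 are not pairwise coprime, so CRT works modulo lcm(m_i) when all pairwise compatibility conditions hold.
Pairwise compatibility: gcd(m_i, m_j) must divide a_i - a_j for every pair.
Merge one congruence at a time:
  Start: x ≡ 6 (mod 15).
  Combine with x ≡ 3 (mod 12): gcd(15, 12) = 3; 3 - 6 = -3, which IS divisible by 3, so compatible.
    Write x = 6 + 15·t and substitute into x ≡ 3 (mod 12): 15·t ≡ 3 − 6 = -3 (mod 12).
    Divide the congruence (and modulus) by g = 3: 5·t ≡ -1 (mod 4).
    Reduce coefficients mod 4: 1·t ≡ 3 (mod 4).
    So t ≡ 3 (mod 4).
    Then x = 6 + 15·3 = 51, valid modulo lcm(15, 12) = 60: x ≡ 51 (mod 60).
  Combine with x ≡ 9 (mod 18): gcd(60, 18) = 6; 9 - 51 = -42, which IS divisible by 6, so compatible.
    Write x = 51 + 60·t and substitute into x ≡ 9 (mod 18): 60·t ≡ 9 − 51 = -42 (mod 18).
    Divide the congruence (and modulus) by g = 6: 10·t ≡ -7 (mod 3).
    Reduce coefficients mod 3: 1·t ≡ 2 (mod 3).
    So t ≡ 2 (mod 3).
    Then x = 51 + 60·2 = 171, valid modulo lcm(60, 18) = 180: x ≡ 171 (mod 180).
Verify: 171 mod 15 = 6, 171 mod 12 = 3, 171 mod 18 = 9.

x ≡ 171 (mod 180).


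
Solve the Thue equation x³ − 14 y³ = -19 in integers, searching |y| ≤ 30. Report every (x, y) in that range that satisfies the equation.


The equation is x³ - 14y³ = -19. For fixed y, x³ = 14·y³ − 19, so a solution requires the RHS to be a perfect cube.
Strategy: iterate y from -30 to 30, compute RHS = 14·y³ − 19, and check whether it is a (positive or negative) perfect cube.
Check small values of y:
  y = 0: RHS = -19 is not a perfect cube.
  y = 1: RHS = -5 is not a perfect cube.
  y = -1: RHS = -33 is not a perfect cube.
  y = 2: RHS = 93 is not a perfect cube.
  y = -2: RHS = -131 is not a perfect cube.
  y = 3: RHS = 359 is not a perfect cube.
  y = -3: RHS = -397 is not a perfect cube.
Continuing the search up to |y| = 30 finds no solutions either.
No (x, y) in the scanned range satisfies the equation.

No integer solutions with |y| ≤ 30.


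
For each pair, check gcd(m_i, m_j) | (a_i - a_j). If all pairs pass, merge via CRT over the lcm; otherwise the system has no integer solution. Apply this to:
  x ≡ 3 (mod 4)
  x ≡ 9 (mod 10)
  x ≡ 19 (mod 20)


Moduli 4, 10, 20 are not pairwise coprime, so CRT works modulo lcm(m_i) when all pairwise compatibility conditions hold.
Pairwise compatibility: gcd(m_i, m_j) must divide a_i - a_j for every pair.
Merge one congruence at a time:
  Start: x ≡ 3 (mod 4).
  Combine with x ≡ 9 (mod 10): gcd(4, 10) = 2; 9 - 3 = 6, which IS divisible by 2, so compatible.
    Write x = 3 + 4·t and substitute into x ≡ 9 (mod 10): 4·t ≡ 9 − 3 = 6 (mod 10).
    Divide the congruence (and modulus) by g = 2: 2·t ≡ 3 (mod 5).
    The inverse of 2 mod 5 is 3 (since 2·3 = 6 = 1·5 + 1), so t ≡ 3·3 = 9 ≡ 4 (mod 5).
    Then x = 3 + 4·4 = 19, valid modulo lcm(4, 10) = 20: x ≡ 19 (mod 20).
  Combine with x ≡ 19 (mod 20): gcd(20, 20) = 20; 19 - 19 = 0, which IS divisible by 20, so compatible.
    Write x = 19 + 20·t and substitute into x ≡ 19 (mod 20): 20·t ≡ 19 − 19 = 0 (mod 20).
    Divide the congruence (and modulus) by g = 20: 1·t ≡ 0 (mod 1).
    Modulo 1 every t works; take t = 0.
    Then x = 19 + 20·0 = 19, valid modulo lcm(20, 20) = 20: x ≡ 19 (mod 20).
Verify: 19 mod 4 = 3, 19 mod 10 = 9, 19 mod 20 = 19.

x ≡ 19 (mod 20).


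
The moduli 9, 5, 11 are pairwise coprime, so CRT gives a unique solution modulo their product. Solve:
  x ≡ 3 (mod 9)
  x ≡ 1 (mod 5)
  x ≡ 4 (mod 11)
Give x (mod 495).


Moduli 9, 5, 11 are pairwise coprime; by CRT there is a unique solution modulo M = 9 · 5 · 11 = 495.
Solve pairwise, accumulating the modulus:
  Start with x ≡ 3 (mod 9).
  Combine with x ≡ 1 (mod 5): since gcd(9, 5) = 1, we get a unique residue mod 45.
    Write x = 3 + 9·t and substitute into x ≡ 1 (mod 5): 9·t ≡ 1 − 3 = -2 (mod 5).
    Reduce coefficients mod 5: 4·t ≡ 3 (mod 5).
    The inverse of 4 mod 5 is 4 (since 4·4 = 16 = 3·5 + 1), so t ≡ 4·3 = 12 ≡ 2 (mod 5).
    Then x = 3 + 9·2 = 21, valid modulo lcm(9, 5) = 45: x ≡ 21 (mod 45).
  Combine with x ≡ 4 (mod 11): since gcd(45, 11) = 1, we get a unique residue mod 495.
    Write x = 21 + 45·t and substitute into x ≡ 4 (mod 11): 45·t ≡ 4 − 21 = -17 (mod 11).
    Reduce coefficients mod 11: 1·t ≡ 5 (mod 11).
    So t ≡ 5 (mod 11).
    Then x = 21 + 45·5 = 246, valid modulo lcm(45, 11) = 495: x ≡ 246 (mod 495).
Verify: 246 mod 9 = 3 ✓, 246 mod 5 = 1 ✓, 246 mod 11 = 4 ✓.

x ≡ 246 (mod 495).


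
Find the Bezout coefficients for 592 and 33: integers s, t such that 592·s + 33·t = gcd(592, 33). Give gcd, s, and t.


Euclidean algorithm on (592, 33) — divide until remainder is 0:
  592 = 17 · 33 + 31
  33 = 1 · 31 + 2
  31 = 15 · 2 + 1
  2 = 2 · 1 + 0
gcd(592, 33) = 1.
Track Bezout coefficients alongside the remainders: start with r₀ = 592 = a·1 + b·0 (s = 1, t = 0) and r₁ = 33 = a·0 + b·1 (s = 0, t = 1); each new remainder r_{k+1} = r_{k-1} − q_k·r_k inherits s_{k+1} = s_{k-1} − q_k·s_k, t_{k+1} = t_{k-1} − q_k·t_k, so r_k = a·s_k + b·t_k at every step:
  q = 17: r = 31, s = 1 − 17·0 = 1, t = 0 − 17·1 = -17  (check: 592·1 + 33·(-17) = 31)
  q = 1: r = 2, s = 0 − 1·1 = -1, t = 1 − 1·(-17) = 18  (check: 592·(-1) + 33·18 = 2)
  q = 15: r = 1, s = 1 − 15·(-1) = 16, t = -17 − 15·18 = -287  (check: 592·16 + 33·(-287) = 1)
The row with r = 1 (the gcd) gives the Bezout coefficients s = 16, t = -287.
Result: 592 · (16) + 33 · (-287) = 1.

gcd(592, 33) = 1; s = 16, t = -287 (check: 592·16 + 33·(-287) = 1).


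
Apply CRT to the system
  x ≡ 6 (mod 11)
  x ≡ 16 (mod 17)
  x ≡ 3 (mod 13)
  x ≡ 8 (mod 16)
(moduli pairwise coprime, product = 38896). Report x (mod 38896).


Product of moduli M = 11 · 17 · 13 · 16 = 38896.
Merge one congruence at a time:
  Start: x ≡ 6 (mod 11).
  Combine with x ≡ 16 (mod 17); new modulus lcm = 187.
    Write x = 6 + 11·t and substitute into x ≡ 16 (mod 17): 11·t ≡ 16 − 6 = 10 (mod 17).
    The inverse of 11 mod 17 is 14 (since 11·14 = 154 = 9·17 + 1), so t ≡ 14·10 = 140 ≡ 4 (mod 17).
    Then x = 6 + 11·4 = 50, valid modulo lcm(11, 17) = 187: x ≡ 50 (mod 187).
  Combine with x ≡ 3 (mod 13); new modulus lcm = 2431.
    Write x = 50 + 187·t and substitute into x ≡ 3 (mod 13): 187·t ≡ 3 − 50 = -47 (mod 13).
    Reduce coefficients mod 13: 5·t ≡ 5 (mod 13).
    The inverse of 5 mod 13 is 8 (since 5·8 = 40 = 3·13 + 1), so t ≡ 8·5 = 40 ≡ 1 (mod 13).
    Then x = 50 + 187·1 = 237, valid modulo lcm(187, 13) = 2431: x ≡ 237 (mod 2431).
  Combine with x ≡ 8 (mod 16); new modulus lcm = 38896.
    Write x = 237 + 2431·t and substitute into x ≡ 8 (mod 16): 2431·t ≡ 8 − 237 = -229 (mod 16).
    Reduce coefficients mod 16: 15·t ≡ 11 (mod 16).
    The inverse of 15 mod 16 is 15 (since 15·15 = 225 = 14·16 + 1), so t ≡ 15·11 = 165 ≡ 5 (mod 16).
    Then x = 237 + 2431·5 = 12392, valid modulo lcm(2431, 16) = 38896: x ≡ 12392 (mod 38896).
Verify against each original: 12392 mod 11 = 6, 12392 mod 17 = 16, 12392 mod 13 = 3, 12392 mod 16 = 8.

x ≡ 12392 (mod 38896).


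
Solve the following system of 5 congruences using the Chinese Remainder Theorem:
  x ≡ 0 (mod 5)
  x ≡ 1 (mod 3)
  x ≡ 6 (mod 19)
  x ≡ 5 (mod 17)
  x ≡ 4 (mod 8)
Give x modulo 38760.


Product of moduli M = 5 · 3 · 19 · 17 · 8 = 38760.
Merge one congruence at a time:
  Start: x ≡ 0 (mod 5).
  Combine with x ≡ 1 (mod 3); new modulus lcm = 15.
    Write x = 0 + 5·t and substitute into x ≡ 1 (mod 3): 5·t ≡ 1 − 0 = 1 (mod 3).
    Reduce coefficients mod 3: 2·t ≡ 1 (mod 3).
    The inverse of 2 mod 3 is 2 (since 2·2 = 4 = 1·3 + 1), so t ≡ 2·1 = 2 ≡ 2 (mod 3).
    Then x = 0 + 5·2 = 10, valid modulo lcm(5, 3) = 15: x ≡ 10 (mod 15).
  Combine with x ≡ 6 (mod 19); new modulus lcm = 285.
    Write x = 10 + 15·t and substitute into x ≡ 6 (mod 19): 15·t ≡ 6 − 10 = -4 (mod 19).
    Reduce coefficients mod 19: 15·t ≡ 15 (mod 19).
    The inverse of 15 mod 19 is 14 (since 15·14 = 210 = 11·19 + 1), so t ≡ 14·15 = 210 ≡ 1 (mod 19).
    Then x = 10 + 15·1 = 25, valid modulo lcm(15, 19) = 285: x ≡ 25 (mod 285).
  Combine with x ≡ 5 (mod 17); new modulus lcm = 4845.
    Write x = 25 + 285·t and substitute into x ≡ 5 (mod 17): 285·t ≡ 5 − 25 = -20 (mod 17).
    Reduce coefficients mod 17: 13·t ≡ 14 (mod 17).
    The inverse of 13 mod 17 is 4 (since 13·4 = 52 = 3·17 + 1), so t ≡ 4·14 = 56 ≡ 5 (mod 17).
    Then x = 25 + 285·5 = 1450, valid modulo lcm(285, 17) = 4845: x ≡ 1450 (mod 4845).
  Combine with x ≡ 4 (mod 8); new modulus lcm = 38760.
    Write x = 1450 + 4845·t and substitute into x ≡ 4 (mod 8): 4845·t ≡ 4 − 1450 = -1446 (mod 8).
    Reduce coefficients mod 8: 5·t ≡ 2 (mod 8).
    The inverse of 5 mod 8 is 5 (since 5·5 = 25 = 3·8 + 1), so t ≡ 5·2 = 10 ≡ 2 (mod 8).
    Then x = 1450 + 4845·2 = 11140, valid modulo lcm(4845, 8) = 38760: x ≡ 11140 (mod 38760).
Verify against each original: 11140 mod 5 = 0, 11140 mod 3 = 1, 11140 mod 19 = 6, 11140 mod 17 = 5, 11140 mod 8 = 4.

x ≡ 11140 (mod 38760).


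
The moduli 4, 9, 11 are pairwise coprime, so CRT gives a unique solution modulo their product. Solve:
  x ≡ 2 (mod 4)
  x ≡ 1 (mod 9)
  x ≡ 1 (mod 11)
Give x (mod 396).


Moduli 4, 9, 11 are pairwise coprime; by CRT there is a unique solution modulo M = 4 · 9 · 11 = 396.
Solve pairwise, accumulating the modulus:
  Start with x ≡ 2 (mod 4).
  Combine with x ≡ 1 (mod 9): since gcd(4, 9) = 1, we get a unique residue mod 36.
    Write x = 2 + 4·t and substitute into x ≡ 1 (mod 9): 4·t ≡ 1 − 2 = -1 (mod 9).
    Reduce coefficients mod 9: 4·t ≡ 8 (mod 9).
    The inverse of 4 mod 9 is 7 (since 4·7 = 28 = 3·9 + 1), so t ≡ 7·8 = 56 ≡ 2 (mod 9).
    Then x = 2 + 4·2 = 10, valid modulo lcm(4, 9) = 36: x ≡ 10 (mod 36).
  Combine with x ≡ 1 (mod 11): since gcd(36, 11) = 1, we get a unique residue mod 396.
    Write x = 10 + 36·t and substitute into x ≡ 1 (mod 11): 36·t ≡ 1 − 10 = -9 (mod 11).
    Reduce coefficients mod 11: 3·t ≡ 2 (mod 11).
    The inverse of 3 mod 11 is 4 (since 3·4 = 12 = 1·11 + 1), so t ≡ 4·2 = 8 ≡ 8 (mod 11).
    Then x = 10 + 36·8 = 298, valid modulo lcm(36, 11) = 396: x ≡ 298 (mod 396).
Verify: 298 mod 4 = 2 ✓, 298 mod 9 = 1 ✓, 298 mod 11 = 1 ✓.

x ≡ 298 (mod 396).
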